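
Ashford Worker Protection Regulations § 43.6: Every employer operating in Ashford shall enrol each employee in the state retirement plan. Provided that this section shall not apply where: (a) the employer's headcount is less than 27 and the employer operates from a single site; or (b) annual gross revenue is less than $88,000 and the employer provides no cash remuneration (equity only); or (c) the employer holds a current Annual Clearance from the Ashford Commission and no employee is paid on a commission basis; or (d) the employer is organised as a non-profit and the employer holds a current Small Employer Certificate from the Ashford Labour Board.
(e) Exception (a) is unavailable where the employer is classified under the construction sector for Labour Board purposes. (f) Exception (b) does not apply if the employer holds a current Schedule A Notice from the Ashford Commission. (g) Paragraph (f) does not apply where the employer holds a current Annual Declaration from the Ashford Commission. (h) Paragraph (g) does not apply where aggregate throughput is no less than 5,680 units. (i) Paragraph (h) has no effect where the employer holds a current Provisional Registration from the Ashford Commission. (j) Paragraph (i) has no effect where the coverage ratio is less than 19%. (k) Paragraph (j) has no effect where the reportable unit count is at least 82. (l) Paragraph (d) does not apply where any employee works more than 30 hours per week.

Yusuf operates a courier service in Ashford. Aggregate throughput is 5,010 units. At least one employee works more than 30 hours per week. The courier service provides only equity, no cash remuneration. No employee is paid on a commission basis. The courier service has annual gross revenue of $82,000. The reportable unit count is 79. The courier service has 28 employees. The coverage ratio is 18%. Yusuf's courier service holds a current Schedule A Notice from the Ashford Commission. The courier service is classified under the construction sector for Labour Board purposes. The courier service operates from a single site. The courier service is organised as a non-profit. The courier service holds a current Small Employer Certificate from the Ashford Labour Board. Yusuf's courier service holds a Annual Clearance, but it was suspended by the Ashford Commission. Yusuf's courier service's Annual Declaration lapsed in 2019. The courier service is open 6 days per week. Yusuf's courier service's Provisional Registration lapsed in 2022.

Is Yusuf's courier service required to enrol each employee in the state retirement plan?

Exception (a) fails — the employer's headcount is 28, not less than 27.
Exception (b) is satisfied on its face — annual gross revenue is $82,000, less than the $88,000 limit; remuneration is equity-only. But: (f) applies — a current Schedule A Notice is held. (g) is not engaged (there is no Annual Declaration in force), so (f) stands. (b) is therefore removed.
Exception (c) does not apply: no current Annual Clearance is held.
All of (d)'s requirements are met (the employer is a non-profit; a current Small Employer Certificate is held). But: (l) operates against (d): at least one employee exceeds 30 hours/week. (d) is therefore removed.
No exception applies. The general rule governs.

Yes — Yusuf's courier service must enrol each employee in the state retirement plan.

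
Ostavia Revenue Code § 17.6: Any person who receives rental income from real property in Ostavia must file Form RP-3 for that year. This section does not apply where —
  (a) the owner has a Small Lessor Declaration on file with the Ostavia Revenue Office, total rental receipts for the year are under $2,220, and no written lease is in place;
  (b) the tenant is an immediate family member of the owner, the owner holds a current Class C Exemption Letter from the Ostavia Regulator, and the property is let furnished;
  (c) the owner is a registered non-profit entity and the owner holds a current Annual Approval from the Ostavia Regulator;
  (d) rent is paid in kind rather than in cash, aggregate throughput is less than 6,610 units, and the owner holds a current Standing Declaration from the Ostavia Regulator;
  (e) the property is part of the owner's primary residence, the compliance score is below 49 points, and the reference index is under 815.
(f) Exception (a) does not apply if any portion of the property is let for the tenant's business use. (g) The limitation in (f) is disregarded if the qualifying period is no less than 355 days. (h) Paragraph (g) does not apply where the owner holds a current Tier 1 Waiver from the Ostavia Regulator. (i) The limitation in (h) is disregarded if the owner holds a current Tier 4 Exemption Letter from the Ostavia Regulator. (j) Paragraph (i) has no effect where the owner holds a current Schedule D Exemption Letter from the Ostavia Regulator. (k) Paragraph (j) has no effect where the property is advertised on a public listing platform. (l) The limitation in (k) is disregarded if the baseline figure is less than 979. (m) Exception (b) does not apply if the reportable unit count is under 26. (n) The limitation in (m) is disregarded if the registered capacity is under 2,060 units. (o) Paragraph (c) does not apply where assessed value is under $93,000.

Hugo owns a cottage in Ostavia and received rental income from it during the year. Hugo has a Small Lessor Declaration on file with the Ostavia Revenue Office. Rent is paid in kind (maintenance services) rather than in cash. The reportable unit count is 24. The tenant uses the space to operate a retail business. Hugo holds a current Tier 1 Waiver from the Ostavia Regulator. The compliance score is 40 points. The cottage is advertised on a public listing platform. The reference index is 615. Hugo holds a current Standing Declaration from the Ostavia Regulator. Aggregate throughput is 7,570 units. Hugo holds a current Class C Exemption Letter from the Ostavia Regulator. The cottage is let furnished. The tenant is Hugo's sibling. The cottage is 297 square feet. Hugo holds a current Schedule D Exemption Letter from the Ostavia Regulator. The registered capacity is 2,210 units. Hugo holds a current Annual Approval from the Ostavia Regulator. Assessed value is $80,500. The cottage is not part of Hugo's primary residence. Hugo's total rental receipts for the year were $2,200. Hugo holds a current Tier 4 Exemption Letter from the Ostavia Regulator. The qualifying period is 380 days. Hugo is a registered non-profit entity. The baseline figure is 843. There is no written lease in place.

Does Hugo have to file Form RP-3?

Exception (a)'s conditions are all satisfied: a Small Lessor Declaration is on file; total rental receipts for the year are $2,200, under the $2,220 limit; there is no written lease. However, paragraphs (f)–(l) must be considered: (f) is engaged — the space is let for business use. (g) is triggered (the qualifying period is 380 days, meeting the 355 days threshold), but yields to (h): (h) is triggered — a current Tier 1 Waiver is held. (i) would limit (h) — a current Tier 4 Exemption Letter is held — but (j) sets (i) aside: (j) operates — a current Schedule D Exemption Letter is held. (k) would limit (j) — the property is publicly advertised — but (l) sets (k) aside: (l) operates — the baseline figure is 843, less than the 979 limit. (a) is therefore removed.
Exception (b) is satisfied on its face — the tenant is an immediate family member; a current Class C Exemption Letter is held; the property is let furnished. Turning to paragraphs (m)–(n): (m) is triggered — the reportable unit count is 24, under the 26 limit. (n) is not triggered (the registered capacity is 2,210 units, not under 2,060 units), so (m) stands. So (b) is unavailable.
Exception (c)'s conditions are all satisfied: Hugo is a registered non-profit; a current Annual Approval is held. But applying paragraph (o): (o) applies — assessed value is $80,500, under the $93,000 limit. Exception (c) does not apply.
Exception (d) requires that aggregate throughput is less than 6,610 units; but aggregate throughput is 7,570 units, not less than 6,610 units, so (d) is unavailable.
Exception (e) does not apply: the cottage is not part of the primary residence.
No exception displaces § 17.6.

Yes — Hugo must file Form RP-3.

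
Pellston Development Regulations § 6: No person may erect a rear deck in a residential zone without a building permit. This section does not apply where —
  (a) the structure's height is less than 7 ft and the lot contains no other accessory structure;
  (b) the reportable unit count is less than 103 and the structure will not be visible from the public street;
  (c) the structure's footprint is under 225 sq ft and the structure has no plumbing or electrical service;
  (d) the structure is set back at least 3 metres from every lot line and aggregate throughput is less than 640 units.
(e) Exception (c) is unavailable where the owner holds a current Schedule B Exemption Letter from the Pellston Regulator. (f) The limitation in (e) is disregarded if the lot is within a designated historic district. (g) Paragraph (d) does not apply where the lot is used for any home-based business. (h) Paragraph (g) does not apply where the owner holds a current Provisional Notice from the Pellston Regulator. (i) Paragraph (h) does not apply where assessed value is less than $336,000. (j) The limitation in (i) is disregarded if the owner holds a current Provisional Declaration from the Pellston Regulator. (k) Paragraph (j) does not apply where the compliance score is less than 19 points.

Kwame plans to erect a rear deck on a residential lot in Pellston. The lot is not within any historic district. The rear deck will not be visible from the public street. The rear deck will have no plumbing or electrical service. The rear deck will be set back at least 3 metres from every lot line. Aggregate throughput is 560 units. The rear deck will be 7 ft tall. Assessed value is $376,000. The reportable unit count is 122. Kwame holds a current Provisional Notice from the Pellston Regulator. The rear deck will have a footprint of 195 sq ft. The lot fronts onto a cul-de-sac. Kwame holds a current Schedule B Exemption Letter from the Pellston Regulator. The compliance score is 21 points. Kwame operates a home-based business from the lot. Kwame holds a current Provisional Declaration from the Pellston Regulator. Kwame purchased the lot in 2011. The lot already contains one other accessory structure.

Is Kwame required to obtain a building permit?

Exception (a) requires that the structure's height is less than 7 ft; but the structure's height is 7 ft, not less than 7 ft, so (a) is unavailable.
Exception (b) does not apply: the reportable unit count is 122, not less than 103.
All of (c)'s requirements are met (the structure's footprint is 195 sq ft, under the 225 sq ft limit; there is no plumbing or electrical service). Turning to paragraphs (e)–(f): (e) is triggered — a current Schedule B Exemption Letter is held. (f) is inapplicable (the lot is not in a historic district), so (e) stands. So (c) is unavailable.
All of (d)'s requirements are met (the setback is at least 3 m on every side; aggregate throughput is 560 units, less than the 640 units limit). Applying paragraphs (g)–(k): (g) applies (a home-based business operates on the lot), but is overridden by (h): (h) operates against (g): a current Provisional Notice is held. (i), which would lift (h), is inapplicable — assessed value is $376,000, not less than $336,000. So (d) applies.

No — exception (d) applies; Kwame does not need a building permit.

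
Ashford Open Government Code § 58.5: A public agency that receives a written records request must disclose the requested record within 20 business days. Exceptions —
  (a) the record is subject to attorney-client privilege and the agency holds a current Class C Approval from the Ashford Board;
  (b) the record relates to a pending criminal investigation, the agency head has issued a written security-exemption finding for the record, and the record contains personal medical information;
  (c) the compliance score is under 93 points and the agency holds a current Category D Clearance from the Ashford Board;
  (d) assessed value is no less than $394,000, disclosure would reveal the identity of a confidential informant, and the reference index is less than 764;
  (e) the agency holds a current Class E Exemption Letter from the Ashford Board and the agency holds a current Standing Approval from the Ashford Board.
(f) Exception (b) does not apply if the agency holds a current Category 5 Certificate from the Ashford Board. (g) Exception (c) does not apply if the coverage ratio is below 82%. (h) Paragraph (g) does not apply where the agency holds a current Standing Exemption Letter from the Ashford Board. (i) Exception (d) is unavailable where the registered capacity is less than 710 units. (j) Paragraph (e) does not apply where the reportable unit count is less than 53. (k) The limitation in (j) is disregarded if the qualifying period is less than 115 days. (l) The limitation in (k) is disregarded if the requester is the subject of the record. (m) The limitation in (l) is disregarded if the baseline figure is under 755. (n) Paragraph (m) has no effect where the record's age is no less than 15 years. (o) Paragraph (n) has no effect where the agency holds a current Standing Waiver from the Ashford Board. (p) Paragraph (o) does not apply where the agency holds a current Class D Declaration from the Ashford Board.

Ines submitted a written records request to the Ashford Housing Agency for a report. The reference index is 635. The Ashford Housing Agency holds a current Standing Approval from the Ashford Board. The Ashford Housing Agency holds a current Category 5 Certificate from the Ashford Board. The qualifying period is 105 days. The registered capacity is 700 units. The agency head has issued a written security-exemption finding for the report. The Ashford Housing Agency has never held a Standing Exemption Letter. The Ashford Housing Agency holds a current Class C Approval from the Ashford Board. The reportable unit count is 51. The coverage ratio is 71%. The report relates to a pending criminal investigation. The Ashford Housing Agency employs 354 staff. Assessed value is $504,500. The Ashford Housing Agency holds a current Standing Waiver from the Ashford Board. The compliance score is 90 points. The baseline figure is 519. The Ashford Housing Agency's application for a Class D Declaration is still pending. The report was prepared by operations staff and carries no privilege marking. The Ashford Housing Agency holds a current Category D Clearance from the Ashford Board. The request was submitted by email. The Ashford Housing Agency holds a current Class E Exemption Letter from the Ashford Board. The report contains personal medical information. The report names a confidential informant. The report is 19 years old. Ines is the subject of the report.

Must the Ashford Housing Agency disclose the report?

No — exception (e) applies; the Ashford Housing Agency is not required to disclose the report.

Exception (a) requires that the record is subject to attorney-client privilege; but the report carries no privilege marking, so (a) is unavailable.
Exception (b)'s conditions are all satisfied: the report relates to a pending investigation; a written security-exemption finding has been issued; the report contains personal medical information. Turning to paragraph (f): (f) is triggered — a current Category 5 Certificate is held. (b) is therefore removed.
Exception (c): the compliance score is 90 points, under the 93 points limit; a current Category D Clearance is held — every condition holds. However, paragraphs (g)–(h) must be considered: (g) applies — the coverage ratio is 71%, below the 82% limit. (h), which would lift (g), is inapplicable — the Standing Exemption Letter is not current. So (c) is unavailable.
All of (d)'s requirements are met (assessed value is $504,500, meeting the $394,000 threshold; the report names a confidential informant; the reference index is 635, less than the 764 limit). But applying paragraph (i): (i) operates against (d): the registered capacity is 700 units, less than the 710 units limit. (d) is therefore removed.
All of (e)'s requirements are met (a current Class E Exemption Letter is held; a current Standing Approval is held). Considering the limiting provisions: (j) would limit (e) — the reportable unit count is 51, less than the 53 limit — but (k) sets (j) aside: (k) operates against (j): the qualifying period is 105 days, less than the 115 days limit. (l) applies (Ines is the subject of the report), but is set aside by (m): (m) operates against (l): the baseline figure is 519, under the 755 limit. (n) operates (the record's age is 19 years, meeting the 15 years threshold), but is set aside by (o): (o) operates against (n): a current Standing Waiver is held. (p), which would lift (o), is inapplicable — the Class D Declaration is not current. Exception (e) stands.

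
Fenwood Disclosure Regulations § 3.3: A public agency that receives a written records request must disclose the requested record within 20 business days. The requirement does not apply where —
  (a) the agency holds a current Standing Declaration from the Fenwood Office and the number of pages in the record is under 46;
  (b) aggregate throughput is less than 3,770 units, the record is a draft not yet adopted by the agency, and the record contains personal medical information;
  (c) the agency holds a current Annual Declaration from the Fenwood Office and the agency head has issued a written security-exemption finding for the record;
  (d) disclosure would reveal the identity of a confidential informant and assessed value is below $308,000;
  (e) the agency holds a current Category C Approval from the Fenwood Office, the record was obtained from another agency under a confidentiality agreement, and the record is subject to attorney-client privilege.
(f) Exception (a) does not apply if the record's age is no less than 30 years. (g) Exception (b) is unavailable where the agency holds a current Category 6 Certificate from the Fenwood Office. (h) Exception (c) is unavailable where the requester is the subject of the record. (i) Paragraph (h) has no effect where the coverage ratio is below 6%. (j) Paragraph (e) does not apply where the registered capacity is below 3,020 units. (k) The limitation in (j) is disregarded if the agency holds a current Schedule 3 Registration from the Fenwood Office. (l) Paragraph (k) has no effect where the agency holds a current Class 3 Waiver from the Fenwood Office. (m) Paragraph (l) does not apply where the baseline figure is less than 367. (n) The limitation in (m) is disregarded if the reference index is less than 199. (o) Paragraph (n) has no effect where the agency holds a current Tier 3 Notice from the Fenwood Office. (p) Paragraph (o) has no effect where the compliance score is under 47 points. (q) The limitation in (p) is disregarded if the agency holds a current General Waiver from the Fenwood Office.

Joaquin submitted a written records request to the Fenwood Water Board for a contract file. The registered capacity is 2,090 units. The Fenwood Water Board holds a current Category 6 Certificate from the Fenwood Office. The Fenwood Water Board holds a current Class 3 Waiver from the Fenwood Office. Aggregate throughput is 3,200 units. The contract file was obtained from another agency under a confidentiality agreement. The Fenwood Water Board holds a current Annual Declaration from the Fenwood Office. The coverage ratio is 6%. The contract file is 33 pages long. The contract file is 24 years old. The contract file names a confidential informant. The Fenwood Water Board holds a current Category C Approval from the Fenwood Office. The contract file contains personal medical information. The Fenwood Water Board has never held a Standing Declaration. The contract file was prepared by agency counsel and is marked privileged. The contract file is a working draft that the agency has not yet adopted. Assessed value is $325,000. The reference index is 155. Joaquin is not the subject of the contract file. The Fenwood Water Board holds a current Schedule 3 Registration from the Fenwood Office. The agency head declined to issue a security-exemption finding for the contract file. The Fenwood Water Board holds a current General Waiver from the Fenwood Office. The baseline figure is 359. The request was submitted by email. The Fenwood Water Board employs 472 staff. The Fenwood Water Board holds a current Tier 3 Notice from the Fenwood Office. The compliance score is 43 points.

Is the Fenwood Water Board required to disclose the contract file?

Exception (a) does not apply: no current Standing Declaration is held.
Exception (b)'s conditions are all satisfied: aggregate throughput is 3,200 units, less than the 3,770 units limit; the contract file is an unadopted draft; the contract file contains personal medical information. Turning to paragraph (g): (g) is engaged — a current Category 6 Certificate is held. (b) is therefore removed.
Exception (c) fails — the agency head declined to issue a security-exemption finding.
Exception (d) requires that assessed value is below $308,000; but assessed value is $325,000, not below $308,000, so (d) is unavailable.
Exception (e): a current Category C Approval is held; the contract file was obtained under a confidentiality agreement; the contract file is privileged — every condition holds. Considering the limiting provisions: (j) would limit (e) — the registered capacity is 2,090 units, below the 3,020 units limit — but (k) sets (j) aside: (k) operates against (j): a current Schedule 3 Registration is held. (l) would limit (k) — a current Class 3 Waiver is held — but (m) sets (l) aside: (m) operates against (l): the baseline figure is 359, less than the 367 limit. (n) would limit (m) — the reference index is 155, less than the 199 limit — but (o) sets (n) aside: (o) operates — a current Tier 3 Notice is held. (p) would limit (o) — the compliance score is 43 points, under the 47 points limit — but (q) sets (p) aside: (q) operates against (p): a current General Waiver is held. Exception (e) stands.

No — exception (e) applies; the Fenwood Water Board is not required to disclose the contract file.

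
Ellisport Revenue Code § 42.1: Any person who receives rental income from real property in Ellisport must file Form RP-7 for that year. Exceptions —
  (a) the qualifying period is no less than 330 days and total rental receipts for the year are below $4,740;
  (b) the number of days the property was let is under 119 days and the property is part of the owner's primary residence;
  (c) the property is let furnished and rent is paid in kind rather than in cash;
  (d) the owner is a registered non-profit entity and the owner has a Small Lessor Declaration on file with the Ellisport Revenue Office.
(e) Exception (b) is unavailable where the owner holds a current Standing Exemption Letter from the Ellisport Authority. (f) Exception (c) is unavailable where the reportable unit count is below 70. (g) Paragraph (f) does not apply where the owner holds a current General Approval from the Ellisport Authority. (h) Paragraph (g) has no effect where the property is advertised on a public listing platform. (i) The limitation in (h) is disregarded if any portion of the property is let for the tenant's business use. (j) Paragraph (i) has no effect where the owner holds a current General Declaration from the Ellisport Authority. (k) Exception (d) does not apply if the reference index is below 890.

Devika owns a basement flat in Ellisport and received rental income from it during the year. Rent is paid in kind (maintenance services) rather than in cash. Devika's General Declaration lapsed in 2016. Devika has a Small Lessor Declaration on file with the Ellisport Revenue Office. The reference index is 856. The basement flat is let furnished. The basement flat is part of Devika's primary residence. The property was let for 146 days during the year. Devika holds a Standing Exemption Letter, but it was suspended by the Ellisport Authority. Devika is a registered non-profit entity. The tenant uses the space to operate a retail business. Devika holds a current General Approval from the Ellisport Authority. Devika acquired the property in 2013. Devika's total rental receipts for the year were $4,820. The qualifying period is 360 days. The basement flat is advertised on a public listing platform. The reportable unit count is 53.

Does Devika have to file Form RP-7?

No — exception (c) applies; Devika is not required to file Form RP-7.

Exception (a) does not apply: total rental receipts for the year are $4,820, not below $4,740.
Exception (b) fails — the number of days the property was let is 146 days, not under 119 days.
All of (c)'s requirements are met (the property is let furnished; rent is paid in kind). Considering the limiting provisions: (f) would limit (c) — the reportable unit count is 53, below the 70 limit — but (g) sets (f) aside: (g) is engaged — a current General Approval is held. (h) is engaged (the property is publicly advertised), but is overridden by (i): (i) operates against (h): the space is let for business use. (j) is not engaged (the General Declaration is not current), so (i) stands. (c) remains available.
Exception (d)'s conditions are all satisfied: Devika is a registered non-profit; a Small Lessor Declaration is on file. But applying paragraph (k): (k) is engaged — the reference index is 856, below the 890 limit. (d) is therefore removed.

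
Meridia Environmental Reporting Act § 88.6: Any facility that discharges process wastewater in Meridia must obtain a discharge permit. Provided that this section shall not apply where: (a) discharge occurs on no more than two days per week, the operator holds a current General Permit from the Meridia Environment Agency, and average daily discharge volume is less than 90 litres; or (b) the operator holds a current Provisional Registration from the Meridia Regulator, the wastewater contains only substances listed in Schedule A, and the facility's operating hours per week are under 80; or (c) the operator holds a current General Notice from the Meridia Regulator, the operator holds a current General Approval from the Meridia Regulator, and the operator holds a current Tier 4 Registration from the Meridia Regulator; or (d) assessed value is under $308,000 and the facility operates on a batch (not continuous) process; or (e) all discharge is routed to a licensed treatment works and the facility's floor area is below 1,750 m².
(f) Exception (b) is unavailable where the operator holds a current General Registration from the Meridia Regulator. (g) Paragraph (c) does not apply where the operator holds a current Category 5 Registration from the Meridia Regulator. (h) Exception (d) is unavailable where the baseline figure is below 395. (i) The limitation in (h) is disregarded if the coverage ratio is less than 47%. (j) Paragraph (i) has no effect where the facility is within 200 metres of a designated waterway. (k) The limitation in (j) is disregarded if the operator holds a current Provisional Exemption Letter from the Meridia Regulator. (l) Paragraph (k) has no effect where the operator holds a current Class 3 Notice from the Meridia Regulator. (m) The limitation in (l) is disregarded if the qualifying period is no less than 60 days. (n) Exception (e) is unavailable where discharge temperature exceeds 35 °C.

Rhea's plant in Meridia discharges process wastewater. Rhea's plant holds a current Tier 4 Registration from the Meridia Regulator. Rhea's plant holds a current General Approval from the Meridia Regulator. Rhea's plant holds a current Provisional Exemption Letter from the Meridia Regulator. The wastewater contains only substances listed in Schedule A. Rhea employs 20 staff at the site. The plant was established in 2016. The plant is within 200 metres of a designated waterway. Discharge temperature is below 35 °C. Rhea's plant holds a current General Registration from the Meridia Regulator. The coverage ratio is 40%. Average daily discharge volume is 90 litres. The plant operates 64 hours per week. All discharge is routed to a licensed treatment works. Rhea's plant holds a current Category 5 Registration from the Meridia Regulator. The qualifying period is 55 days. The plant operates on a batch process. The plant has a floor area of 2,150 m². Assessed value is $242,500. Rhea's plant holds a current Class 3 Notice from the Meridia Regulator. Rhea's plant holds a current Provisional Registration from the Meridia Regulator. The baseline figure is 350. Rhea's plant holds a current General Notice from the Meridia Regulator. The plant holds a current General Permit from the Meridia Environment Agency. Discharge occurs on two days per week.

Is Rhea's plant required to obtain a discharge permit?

Yes — Rhea's plant must obtain a discharge permit.

Exception (a) fails — average daily discharge volume is 90 litres, not less than 90 litres.
All of (b)'s requirements are met (a current Provisional Registration is held; the wastewater is Schedule-A-only; the facility's operating hours per week are 64, under the 80 limit). But: (f) operates against (b): a current General Registration is held. Exception (b) does not apply.
Exception (c) is satisfied on its face — a current General Notice is held; a current General Approval is held; a current Tier 4 Registration is held. Turning to paragraph (g): (g) operates against (c): a current Category 5 Registration is held. So (c) is unavailable.
Exception (d): assessed value is $242,500, under the $308,000 limit; the facility operates on a batch process — every condition holds. Turning to paragraphs (h)–(m): (h) is engaged — the baseline figure is 350, below the 395 limit. (i) would limit (h) — the coverage ratio is 40%, less than the 47% limit — but (j) sets (i) aside: (j) operates against (i): the plant is within 200 m of a designated waterway. (k) applies (a current Provisional Exemption Letter is held), but is overridden by (l): (l) operates — a current Class 3 Notice is held. (m) is not engaged (the qualifying period is 55 days, short of 60 days), so (l) stands. (d) is therefore removed.
Exception (e) does not apply: the facility's floor area is 2,150 m², not below 1,750 m².
No exception displaces § 88.6.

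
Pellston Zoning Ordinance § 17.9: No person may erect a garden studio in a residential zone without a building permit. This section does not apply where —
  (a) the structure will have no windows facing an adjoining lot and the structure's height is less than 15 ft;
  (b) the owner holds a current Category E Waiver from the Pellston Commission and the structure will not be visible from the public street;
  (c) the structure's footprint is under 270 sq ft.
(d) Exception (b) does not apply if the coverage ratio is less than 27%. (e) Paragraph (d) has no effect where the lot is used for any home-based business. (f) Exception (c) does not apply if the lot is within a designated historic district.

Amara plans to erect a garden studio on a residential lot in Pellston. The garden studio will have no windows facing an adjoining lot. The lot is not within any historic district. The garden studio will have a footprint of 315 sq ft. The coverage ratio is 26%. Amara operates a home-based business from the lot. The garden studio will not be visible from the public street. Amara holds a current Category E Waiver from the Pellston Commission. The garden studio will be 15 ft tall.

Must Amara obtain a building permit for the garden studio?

Exception (a) fails — the structure's height is 15 ft, not less than 15 ft.
Exception (b) is satisfied on its face — a current Category E Waiver is held; the structure will not be visible from the street. As to paragraphs (d)–(e): (d) would limit (b) — the coverage ratio is 26%, less than the 27% limit — but (e) sets (d) aside: (e) operates against (d): a home-based business operates on the lot. So (b) applies.
Exception (c) does not apply: the structure's footprint is 315 sq ft, not under 270 sq ft.

No — exception (b) applies; Amara does not need a building permit.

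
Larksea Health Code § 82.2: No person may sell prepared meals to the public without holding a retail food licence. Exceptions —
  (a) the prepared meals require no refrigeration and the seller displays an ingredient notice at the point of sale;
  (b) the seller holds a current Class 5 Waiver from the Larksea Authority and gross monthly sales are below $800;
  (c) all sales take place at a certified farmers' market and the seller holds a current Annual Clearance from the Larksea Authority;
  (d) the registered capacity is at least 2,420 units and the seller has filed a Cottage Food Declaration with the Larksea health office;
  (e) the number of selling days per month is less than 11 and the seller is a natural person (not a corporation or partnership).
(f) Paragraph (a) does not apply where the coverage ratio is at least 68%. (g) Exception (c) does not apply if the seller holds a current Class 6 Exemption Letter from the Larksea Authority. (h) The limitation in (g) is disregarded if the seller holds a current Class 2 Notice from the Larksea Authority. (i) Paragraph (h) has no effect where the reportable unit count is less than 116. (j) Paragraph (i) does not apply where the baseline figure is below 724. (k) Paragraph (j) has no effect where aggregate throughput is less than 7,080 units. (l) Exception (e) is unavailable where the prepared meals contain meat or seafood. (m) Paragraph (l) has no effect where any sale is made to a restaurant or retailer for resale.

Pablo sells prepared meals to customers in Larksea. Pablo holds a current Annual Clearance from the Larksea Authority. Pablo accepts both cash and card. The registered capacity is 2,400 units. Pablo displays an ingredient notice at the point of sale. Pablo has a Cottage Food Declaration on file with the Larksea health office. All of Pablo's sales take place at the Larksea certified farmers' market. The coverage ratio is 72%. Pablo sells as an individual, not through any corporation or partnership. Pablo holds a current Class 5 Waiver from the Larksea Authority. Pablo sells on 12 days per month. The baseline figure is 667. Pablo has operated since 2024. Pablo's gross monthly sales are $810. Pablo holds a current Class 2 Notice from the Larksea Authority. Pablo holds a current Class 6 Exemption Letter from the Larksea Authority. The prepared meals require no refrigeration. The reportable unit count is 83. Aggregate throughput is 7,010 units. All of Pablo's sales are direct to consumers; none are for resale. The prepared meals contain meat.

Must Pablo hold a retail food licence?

Exception (a)'s conditions are all satisfied: the prepared meals are shelf-stable; an ingredient notice is displayed. Turning to paragraph (f): (f) applies — the coverage ratio is 72%, meeting the 68% threshold. (a) is therefore removed.
Exception (b) fails — gross monthly sales are $810, not below $800.
Exception (c) is satisfied on its face — all sales are at a certified farmers' market; a current Annual Clearance is held. However, paragraphs (g)–(k) must be considered: (g) is engaged — a current Class 6 Exemption Letter is held. (h) would limit (g) — a current Class 2 Notice is held — but (i) sets (h) aside: (i) operates against (h): the reportable unit count is 83, less than the 116 limit. (j) is triggered (the baseline figure is 667, below the 724 limit), but yields to (k): (k) operates against (j): aggregate throughput is 7,010 units, less than the 7,080 units limit. So (c) is unavailable.
Exception (d) requires that the registered capacity is at least 2,420 units; but the registered capacity is 2,400 units, short of 2,420 units, so (d) is unavailable.
Exception (e) requires that the number of selling days per month is less than 11; but the number of selling days per month is 12, not less than 11, so (e) is unavailable.
No exception is made out. Pablo falls within the general rule.

Yes — Pablo must hold a retail food licence.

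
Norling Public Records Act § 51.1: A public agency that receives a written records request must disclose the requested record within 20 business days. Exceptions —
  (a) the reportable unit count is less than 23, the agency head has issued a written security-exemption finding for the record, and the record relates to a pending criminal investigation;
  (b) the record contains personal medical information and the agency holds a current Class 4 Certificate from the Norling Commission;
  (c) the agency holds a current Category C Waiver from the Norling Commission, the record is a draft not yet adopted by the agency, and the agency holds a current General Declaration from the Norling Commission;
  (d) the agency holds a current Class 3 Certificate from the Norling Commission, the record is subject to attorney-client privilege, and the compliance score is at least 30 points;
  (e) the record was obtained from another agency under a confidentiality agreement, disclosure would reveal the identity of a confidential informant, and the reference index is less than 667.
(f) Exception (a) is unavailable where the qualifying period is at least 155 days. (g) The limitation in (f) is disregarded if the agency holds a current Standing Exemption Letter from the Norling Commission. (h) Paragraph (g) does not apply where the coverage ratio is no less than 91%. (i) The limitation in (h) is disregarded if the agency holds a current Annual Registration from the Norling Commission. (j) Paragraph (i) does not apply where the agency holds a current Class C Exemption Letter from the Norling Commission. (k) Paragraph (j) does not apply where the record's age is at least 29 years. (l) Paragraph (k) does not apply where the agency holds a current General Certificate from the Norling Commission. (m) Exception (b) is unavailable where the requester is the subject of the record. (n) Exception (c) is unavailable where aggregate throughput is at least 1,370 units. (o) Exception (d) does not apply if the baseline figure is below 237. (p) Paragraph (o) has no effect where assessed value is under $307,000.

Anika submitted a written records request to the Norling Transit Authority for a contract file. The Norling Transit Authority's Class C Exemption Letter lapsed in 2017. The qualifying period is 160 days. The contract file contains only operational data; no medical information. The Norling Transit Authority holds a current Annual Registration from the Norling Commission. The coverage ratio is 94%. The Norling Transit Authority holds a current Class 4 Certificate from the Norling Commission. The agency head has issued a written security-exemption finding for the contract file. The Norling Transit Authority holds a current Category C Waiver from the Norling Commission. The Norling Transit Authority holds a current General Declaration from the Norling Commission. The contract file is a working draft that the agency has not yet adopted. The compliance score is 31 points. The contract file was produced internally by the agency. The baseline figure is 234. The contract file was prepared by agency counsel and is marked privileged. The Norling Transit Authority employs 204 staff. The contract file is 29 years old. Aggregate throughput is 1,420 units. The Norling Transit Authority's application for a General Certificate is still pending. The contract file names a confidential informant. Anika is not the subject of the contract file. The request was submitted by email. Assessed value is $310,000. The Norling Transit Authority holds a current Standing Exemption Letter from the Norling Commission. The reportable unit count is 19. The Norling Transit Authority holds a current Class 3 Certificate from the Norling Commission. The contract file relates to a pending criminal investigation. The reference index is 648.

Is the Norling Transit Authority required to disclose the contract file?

Exception (a)'s conditions are all satisfied: the reportable unit count is 19, less than the 23 limit; a written security-exemption finding has been issued; the contract file relates to a pending investigation. Considering the limiting provisions: (f) would limit (a) — the qualifying period is 160 days, meeting the 155 days threshold — but (g) sets (f) aside: (g) operates against (f): a current Standing Exemption Letter is held. (h) operates (the coverage ratio is 94%, meeting the 91% threshold), but is displaced by (i): (i) operates against (h): a current Annual Registration is held. (j) is not engaged (no current Class C Exemption Letter is held), so (i) stands. So (a) applies.
Exception (b) does not apply: the contract file contains only operational data.
Exception (c)'s conditions are all satisfied: a current Category C Waiver is held; the contract file is an unadopted draft; a current General Declaration is held. However, paragraph (n) must be considered: (n) operates against (c): aggregate throughput is 1,420 units, meeting the 1,370 units threshold. So (c) is unavailable.
Exception (d) is satisfied on its face — a current Class 3 Certificate is held; the contract file is privileged; the compliance score is 31 points, meeting the 30 points threshold. But applying paragraphs (o)–(p): (o) applies — the baseline figure is 234, below the 237 limit. (p) is not triggered (assessed value is $310,000, not under $307,000), so (o) stands. So (d) is unavailable.
Exception (e) requires that the record was obtained from another agency under a confidentiality agreement; but the contract file was produced internally, so (e) is unavailable.

No — exception (a) applies; the Norling Transit Authority is not required to disclose the contract file.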